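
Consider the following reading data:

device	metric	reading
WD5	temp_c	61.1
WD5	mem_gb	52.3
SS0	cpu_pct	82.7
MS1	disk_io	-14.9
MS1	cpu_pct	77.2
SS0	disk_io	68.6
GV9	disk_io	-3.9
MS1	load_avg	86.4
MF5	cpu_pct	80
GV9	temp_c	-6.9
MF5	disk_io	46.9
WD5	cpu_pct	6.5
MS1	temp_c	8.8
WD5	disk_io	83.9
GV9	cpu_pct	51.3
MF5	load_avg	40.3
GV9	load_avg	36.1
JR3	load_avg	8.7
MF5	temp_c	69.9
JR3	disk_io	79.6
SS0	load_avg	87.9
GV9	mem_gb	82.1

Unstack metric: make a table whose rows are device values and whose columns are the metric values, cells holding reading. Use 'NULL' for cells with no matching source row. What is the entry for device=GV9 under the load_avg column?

36.1

The long row with device=GV9, metric=load_avg has reading=36.1.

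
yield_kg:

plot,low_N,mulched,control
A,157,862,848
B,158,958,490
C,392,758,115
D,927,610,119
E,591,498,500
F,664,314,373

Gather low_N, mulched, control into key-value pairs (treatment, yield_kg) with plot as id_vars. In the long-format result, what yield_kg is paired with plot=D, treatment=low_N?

927

Unpivoting turns each (plot, wide-column) pair into one long row.
The wide cell at row D, column low_N holds 927, so the long row (D, low_N) has yield_kg=927.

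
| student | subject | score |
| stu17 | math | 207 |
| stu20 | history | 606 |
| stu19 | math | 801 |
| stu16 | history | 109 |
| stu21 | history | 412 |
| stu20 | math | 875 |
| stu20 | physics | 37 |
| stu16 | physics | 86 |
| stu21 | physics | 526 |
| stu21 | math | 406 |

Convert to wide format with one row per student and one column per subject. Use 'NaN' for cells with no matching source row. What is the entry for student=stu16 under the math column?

NaN

No long-format row has student=stu16 and subject=math, so the cell is NaN.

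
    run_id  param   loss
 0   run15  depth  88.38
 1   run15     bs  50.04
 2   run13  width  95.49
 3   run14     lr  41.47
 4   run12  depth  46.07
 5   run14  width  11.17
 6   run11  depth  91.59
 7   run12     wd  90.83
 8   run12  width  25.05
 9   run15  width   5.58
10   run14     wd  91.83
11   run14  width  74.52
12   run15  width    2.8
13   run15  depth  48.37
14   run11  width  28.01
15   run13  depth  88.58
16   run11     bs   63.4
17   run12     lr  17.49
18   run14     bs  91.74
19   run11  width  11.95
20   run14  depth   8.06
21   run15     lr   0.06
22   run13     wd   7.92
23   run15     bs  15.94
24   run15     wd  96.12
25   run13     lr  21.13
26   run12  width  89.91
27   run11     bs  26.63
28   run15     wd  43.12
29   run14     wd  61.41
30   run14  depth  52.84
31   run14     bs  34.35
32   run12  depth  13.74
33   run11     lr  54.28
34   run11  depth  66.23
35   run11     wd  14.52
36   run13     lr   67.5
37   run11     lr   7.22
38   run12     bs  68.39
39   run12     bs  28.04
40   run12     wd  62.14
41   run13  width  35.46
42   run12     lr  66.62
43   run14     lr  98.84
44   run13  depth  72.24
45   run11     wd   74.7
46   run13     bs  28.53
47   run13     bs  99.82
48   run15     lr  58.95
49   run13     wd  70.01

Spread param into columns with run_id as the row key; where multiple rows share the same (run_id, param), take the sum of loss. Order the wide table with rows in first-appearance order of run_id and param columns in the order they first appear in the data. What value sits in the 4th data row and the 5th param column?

With rows in first-appearance order of run_id, row 4 is run_id=run12. param columns in first-appearance order: depth, bs, width, lr, wd; column 5 is wd.
Long rows with run_id=run12, param=wd: 90.83 + 62.14 = 152.97.

152.97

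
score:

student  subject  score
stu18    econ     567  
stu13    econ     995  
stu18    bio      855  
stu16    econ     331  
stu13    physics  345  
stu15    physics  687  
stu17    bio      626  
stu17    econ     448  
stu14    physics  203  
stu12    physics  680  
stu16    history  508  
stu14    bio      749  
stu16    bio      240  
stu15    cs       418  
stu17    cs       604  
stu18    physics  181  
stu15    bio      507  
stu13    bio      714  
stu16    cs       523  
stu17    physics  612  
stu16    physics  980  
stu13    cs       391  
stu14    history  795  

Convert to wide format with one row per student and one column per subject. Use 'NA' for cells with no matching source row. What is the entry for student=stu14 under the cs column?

NA

No long-format row has student=stu14 and subject=cs, so the cell is NA.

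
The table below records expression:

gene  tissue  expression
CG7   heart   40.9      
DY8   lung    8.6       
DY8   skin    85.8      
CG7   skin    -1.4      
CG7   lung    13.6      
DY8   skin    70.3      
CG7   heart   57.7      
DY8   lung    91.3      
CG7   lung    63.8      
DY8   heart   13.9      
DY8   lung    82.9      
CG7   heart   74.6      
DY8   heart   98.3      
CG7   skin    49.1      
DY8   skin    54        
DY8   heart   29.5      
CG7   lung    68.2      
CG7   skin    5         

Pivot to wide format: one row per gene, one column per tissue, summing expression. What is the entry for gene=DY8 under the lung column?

182.8

Rows with gene=DY8 and tissue=lung: expression values are 8.6, 91.3, 82.9.
8.6 + 91.3 + 82.9 = 182.8.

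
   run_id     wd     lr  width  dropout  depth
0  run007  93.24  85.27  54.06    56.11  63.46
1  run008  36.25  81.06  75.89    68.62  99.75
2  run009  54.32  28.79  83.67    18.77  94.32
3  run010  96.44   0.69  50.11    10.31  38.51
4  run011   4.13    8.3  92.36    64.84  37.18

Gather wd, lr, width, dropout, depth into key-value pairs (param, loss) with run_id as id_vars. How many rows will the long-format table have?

25

5 run_id values × 5 melted columns = 25 rows.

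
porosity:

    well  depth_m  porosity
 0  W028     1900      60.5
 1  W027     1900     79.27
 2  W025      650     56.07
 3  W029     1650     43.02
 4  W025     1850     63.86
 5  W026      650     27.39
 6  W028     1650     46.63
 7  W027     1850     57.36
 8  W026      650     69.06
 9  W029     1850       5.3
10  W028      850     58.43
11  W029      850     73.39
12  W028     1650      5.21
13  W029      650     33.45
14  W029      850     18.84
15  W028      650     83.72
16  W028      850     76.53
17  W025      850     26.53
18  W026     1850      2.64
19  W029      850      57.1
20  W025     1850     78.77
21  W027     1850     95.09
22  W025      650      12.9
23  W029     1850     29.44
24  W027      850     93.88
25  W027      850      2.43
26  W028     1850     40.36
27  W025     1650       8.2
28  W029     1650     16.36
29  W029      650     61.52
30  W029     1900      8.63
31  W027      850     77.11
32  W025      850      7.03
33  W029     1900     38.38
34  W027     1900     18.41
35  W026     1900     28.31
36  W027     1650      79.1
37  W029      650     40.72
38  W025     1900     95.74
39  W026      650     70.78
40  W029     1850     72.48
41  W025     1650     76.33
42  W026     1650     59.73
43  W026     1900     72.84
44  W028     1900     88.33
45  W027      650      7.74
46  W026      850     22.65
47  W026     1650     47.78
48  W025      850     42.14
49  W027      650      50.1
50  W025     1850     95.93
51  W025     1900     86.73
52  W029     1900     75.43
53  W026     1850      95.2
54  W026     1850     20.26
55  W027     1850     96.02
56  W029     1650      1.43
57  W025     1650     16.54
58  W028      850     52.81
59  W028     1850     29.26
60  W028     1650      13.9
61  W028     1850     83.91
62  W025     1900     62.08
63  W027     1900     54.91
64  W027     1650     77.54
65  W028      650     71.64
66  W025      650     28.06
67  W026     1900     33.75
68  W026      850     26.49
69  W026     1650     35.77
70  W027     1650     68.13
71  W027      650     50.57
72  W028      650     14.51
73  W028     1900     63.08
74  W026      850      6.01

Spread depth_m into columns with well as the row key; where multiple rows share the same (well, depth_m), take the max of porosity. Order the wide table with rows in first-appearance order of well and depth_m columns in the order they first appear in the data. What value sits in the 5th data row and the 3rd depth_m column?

59.73

With rows in first-appearance order of well, row 5 is well=W026. depth_m columns in first-appearance order: 1900, 650, 1650, 1850, 850; column 3 is 1650.
Long rows with well=W026, depth_m=1650: max(59.73, 47.78, 35.77) = 59.73.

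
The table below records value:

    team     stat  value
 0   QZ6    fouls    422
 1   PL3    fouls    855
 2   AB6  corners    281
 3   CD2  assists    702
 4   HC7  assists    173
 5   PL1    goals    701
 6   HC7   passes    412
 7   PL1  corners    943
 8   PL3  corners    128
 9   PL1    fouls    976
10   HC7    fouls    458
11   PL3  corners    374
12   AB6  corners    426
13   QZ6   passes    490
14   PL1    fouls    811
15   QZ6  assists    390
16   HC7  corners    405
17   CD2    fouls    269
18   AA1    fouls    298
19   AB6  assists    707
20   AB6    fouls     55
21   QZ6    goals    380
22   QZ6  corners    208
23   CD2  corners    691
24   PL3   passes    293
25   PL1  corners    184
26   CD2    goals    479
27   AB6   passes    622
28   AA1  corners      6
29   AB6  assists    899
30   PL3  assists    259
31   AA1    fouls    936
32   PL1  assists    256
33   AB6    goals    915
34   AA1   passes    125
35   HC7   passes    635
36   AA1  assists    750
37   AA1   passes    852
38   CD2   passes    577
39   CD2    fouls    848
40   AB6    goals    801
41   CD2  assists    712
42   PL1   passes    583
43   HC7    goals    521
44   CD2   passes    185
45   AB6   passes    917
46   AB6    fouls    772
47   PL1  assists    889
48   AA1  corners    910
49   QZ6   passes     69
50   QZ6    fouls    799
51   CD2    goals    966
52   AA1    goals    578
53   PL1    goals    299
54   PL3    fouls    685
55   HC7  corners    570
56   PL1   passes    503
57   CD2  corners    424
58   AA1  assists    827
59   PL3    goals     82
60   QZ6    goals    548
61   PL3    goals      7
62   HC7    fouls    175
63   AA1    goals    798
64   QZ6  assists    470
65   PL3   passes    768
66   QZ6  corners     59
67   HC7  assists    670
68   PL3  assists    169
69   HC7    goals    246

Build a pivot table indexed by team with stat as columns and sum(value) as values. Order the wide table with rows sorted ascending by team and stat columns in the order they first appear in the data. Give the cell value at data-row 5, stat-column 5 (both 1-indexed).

1086

With rows sorted ascending by team, row 5 is team=PL1. stat columns in first-appearance order: fouls, corners, assists, goals, passes; column 5 is passes.
Long rows with team=PL1, stat=passes: 583 + 503 = 1086.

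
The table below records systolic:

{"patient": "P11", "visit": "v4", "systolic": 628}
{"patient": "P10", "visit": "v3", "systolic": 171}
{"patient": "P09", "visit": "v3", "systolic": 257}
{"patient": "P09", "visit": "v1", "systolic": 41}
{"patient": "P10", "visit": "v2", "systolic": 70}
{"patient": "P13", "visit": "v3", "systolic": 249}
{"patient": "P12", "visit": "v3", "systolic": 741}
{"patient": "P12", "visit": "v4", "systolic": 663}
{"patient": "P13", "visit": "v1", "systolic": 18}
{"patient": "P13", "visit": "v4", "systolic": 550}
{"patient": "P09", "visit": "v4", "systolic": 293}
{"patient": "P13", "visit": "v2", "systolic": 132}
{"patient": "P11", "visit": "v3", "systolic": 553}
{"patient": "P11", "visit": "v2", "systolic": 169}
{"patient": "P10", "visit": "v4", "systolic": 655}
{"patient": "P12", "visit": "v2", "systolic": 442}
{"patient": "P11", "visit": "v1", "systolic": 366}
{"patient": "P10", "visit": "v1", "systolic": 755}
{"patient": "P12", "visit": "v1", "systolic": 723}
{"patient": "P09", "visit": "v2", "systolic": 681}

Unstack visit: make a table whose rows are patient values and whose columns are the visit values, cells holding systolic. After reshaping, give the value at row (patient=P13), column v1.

18

Wide layout: rows indexed by patient, columns are the 4 distinct visit values (v4, v3, v1, v2).
Cell (patient=P13, visit=v1) draws from the long row where patient=P13 and visit=v1, which has systolic=18.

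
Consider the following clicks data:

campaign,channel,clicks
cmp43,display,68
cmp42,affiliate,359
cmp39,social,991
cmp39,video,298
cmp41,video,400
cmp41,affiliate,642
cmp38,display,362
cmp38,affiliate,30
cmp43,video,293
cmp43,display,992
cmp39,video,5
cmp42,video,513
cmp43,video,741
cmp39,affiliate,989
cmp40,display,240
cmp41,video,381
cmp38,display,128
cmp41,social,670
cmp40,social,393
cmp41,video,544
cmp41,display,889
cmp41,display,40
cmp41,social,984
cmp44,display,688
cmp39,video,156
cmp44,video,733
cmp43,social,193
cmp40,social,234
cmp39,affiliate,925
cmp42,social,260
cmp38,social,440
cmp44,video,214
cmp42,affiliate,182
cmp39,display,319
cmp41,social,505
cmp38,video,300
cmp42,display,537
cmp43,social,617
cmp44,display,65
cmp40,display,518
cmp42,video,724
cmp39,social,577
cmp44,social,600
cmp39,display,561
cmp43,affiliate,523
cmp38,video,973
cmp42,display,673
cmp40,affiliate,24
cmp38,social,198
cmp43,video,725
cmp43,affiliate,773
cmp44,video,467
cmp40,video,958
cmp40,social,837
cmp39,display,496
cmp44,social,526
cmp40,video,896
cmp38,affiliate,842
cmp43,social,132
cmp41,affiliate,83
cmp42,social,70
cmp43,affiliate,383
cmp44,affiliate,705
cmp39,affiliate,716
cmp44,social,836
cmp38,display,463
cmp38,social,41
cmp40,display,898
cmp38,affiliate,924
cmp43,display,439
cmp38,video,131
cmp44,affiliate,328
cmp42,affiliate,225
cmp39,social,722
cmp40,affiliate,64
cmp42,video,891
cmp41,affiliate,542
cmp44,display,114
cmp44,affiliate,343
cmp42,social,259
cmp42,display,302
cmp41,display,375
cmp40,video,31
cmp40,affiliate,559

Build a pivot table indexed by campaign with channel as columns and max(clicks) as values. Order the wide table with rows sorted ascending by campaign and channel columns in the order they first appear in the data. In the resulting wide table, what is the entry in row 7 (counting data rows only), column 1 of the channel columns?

With rows sorted ascending by campaign, row 7 is campaign=cmp44. channel columns in first-appearance order: display, affiliate, social, video; column 1 is display.
Long rows with campaign=cmp44, channel=display: max(688, 65, 114) = 688.

688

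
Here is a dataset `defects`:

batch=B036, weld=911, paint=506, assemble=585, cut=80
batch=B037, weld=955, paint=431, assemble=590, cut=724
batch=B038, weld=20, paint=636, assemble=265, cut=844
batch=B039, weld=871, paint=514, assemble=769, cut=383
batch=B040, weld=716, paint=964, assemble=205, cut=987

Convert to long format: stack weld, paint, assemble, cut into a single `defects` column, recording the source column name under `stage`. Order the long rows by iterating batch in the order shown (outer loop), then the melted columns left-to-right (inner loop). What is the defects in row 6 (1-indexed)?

20 rows total (5 × 4). Row 6: index ⌊(6-1)/4⌋ = 1 into batch → B037; (6-1) mod 4 = 1 into the melted columns → paint.
So row 6 is (B037, paint, 431); defects = 431.

431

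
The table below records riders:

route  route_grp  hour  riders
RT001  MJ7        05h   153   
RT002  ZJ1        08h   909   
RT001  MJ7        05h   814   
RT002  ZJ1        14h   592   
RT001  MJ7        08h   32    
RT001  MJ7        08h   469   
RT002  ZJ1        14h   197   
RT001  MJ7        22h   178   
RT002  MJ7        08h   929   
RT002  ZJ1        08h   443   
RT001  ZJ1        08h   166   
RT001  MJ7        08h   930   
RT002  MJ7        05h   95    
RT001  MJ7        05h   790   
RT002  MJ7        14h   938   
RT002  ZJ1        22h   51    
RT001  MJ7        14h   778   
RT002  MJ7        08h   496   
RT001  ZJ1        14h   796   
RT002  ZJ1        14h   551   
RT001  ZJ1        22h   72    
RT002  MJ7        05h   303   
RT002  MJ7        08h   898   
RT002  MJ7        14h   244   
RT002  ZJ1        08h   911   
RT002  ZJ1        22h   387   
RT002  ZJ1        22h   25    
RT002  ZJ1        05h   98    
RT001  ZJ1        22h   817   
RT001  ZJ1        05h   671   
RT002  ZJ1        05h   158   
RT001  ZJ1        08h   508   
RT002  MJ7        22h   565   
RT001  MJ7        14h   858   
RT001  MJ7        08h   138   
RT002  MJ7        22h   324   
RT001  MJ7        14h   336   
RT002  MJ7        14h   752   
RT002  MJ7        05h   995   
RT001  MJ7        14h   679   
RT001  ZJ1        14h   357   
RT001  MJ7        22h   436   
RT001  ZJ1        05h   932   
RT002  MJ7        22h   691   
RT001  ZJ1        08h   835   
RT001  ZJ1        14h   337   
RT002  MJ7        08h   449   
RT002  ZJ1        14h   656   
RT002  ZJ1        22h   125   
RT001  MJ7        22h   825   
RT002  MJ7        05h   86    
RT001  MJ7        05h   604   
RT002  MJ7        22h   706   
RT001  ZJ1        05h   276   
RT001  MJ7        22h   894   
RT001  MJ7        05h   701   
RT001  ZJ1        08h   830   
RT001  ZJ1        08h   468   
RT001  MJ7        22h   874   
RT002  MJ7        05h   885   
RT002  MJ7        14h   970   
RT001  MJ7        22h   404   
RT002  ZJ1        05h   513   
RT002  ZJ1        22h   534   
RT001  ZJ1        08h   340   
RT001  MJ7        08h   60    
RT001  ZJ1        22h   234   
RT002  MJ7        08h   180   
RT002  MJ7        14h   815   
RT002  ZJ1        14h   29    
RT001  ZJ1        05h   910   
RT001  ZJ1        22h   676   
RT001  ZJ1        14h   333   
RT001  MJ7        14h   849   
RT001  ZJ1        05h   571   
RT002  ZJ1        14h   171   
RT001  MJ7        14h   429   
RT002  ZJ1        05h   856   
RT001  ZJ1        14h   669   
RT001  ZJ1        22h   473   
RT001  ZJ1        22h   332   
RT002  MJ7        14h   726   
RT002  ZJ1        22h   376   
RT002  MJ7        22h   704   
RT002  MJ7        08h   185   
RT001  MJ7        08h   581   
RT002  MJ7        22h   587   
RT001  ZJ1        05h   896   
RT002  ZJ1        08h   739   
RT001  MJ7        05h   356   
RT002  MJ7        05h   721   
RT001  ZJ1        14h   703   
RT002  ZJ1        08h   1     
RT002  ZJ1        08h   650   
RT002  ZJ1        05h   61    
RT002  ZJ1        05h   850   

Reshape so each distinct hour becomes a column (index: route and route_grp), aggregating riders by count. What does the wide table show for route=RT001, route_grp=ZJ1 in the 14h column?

Rows with route=RT001, route_grp=ZJ1 and hour=14h: riders values are 796, 357, 337, 333, 669, 703.
6 rows match — count = 6.

6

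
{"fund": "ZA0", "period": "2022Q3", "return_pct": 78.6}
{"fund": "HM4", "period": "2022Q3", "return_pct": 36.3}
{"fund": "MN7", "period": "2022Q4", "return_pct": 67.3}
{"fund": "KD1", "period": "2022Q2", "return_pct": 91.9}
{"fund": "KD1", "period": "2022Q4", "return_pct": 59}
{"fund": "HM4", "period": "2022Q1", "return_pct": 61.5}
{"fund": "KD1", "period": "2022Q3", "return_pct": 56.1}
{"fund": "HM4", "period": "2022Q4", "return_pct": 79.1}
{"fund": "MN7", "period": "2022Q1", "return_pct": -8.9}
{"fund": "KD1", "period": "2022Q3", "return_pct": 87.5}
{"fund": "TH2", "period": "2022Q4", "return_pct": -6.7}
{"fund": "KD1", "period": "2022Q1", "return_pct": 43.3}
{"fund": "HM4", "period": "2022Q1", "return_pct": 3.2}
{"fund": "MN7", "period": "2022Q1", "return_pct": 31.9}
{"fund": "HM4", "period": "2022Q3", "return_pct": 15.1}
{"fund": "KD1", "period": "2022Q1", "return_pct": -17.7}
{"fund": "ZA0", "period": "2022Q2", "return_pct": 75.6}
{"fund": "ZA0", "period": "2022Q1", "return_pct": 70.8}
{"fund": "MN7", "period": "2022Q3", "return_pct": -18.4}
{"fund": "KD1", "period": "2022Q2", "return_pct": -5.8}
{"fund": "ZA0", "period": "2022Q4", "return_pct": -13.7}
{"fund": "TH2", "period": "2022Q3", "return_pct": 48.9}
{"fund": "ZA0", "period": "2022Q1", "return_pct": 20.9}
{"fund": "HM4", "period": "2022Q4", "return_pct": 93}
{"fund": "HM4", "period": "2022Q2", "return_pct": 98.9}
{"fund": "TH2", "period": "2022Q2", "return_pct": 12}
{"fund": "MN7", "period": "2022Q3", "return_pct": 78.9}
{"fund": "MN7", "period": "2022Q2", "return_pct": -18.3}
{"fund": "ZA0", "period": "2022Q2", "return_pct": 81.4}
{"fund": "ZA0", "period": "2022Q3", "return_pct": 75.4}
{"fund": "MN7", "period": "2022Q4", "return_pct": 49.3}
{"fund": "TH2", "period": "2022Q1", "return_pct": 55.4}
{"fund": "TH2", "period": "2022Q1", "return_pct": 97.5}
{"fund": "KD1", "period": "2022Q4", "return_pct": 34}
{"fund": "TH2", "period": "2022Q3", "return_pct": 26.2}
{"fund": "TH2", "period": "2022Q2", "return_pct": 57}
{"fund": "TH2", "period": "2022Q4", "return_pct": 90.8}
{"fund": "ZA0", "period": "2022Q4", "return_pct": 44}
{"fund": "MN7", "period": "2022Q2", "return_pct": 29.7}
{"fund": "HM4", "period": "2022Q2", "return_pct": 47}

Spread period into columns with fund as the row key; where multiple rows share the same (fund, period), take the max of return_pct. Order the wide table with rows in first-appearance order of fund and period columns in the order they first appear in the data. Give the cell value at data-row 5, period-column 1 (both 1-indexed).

48.9

With rows in first-appearance order of fund, row 5 is fund=TH2. period columns in first-appearance order: 2022Q3, 2022Q4, 2022Q2, 2022Q1; column 1 is 2022Q3.
Long rows with fund=TH2, period=2022Q3: max(48.9, 26.2) = 48.9.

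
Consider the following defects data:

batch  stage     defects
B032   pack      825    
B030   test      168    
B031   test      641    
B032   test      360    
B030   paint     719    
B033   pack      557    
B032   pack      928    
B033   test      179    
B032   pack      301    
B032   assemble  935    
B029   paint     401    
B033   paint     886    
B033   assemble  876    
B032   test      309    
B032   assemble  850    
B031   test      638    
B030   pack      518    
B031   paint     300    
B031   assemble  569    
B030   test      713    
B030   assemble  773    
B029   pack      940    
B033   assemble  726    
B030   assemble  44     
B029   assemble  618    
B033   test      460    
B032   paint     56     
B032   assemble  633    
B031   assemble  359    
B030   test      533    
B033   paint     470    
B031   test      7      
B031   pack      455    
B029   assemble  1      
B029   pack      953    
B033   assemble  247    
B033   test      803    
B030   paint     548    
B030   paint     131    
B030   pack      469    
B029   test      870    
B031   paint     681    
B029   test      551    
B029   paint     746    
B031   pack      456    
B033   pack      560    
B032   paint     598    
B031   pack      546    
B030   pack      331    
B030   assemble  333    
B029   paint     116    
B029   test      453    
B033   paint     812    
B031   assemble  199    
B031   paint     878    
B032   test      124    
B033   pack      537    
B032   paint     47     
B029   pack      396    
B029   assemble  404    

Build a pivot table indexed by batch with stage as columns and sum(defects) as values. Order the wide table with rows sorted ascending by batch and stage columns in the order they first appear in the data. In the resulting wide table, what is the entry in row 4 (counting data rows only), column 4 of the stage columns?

2418

With rows sorted ascending by batch, row 4 is batch=B032. stage columns in first-appearance order: pack, test, paint, assemble; column 4 is assemble.
Long rows with batch=B032, stage=assemble: 935 + 850 + 633 = 2418.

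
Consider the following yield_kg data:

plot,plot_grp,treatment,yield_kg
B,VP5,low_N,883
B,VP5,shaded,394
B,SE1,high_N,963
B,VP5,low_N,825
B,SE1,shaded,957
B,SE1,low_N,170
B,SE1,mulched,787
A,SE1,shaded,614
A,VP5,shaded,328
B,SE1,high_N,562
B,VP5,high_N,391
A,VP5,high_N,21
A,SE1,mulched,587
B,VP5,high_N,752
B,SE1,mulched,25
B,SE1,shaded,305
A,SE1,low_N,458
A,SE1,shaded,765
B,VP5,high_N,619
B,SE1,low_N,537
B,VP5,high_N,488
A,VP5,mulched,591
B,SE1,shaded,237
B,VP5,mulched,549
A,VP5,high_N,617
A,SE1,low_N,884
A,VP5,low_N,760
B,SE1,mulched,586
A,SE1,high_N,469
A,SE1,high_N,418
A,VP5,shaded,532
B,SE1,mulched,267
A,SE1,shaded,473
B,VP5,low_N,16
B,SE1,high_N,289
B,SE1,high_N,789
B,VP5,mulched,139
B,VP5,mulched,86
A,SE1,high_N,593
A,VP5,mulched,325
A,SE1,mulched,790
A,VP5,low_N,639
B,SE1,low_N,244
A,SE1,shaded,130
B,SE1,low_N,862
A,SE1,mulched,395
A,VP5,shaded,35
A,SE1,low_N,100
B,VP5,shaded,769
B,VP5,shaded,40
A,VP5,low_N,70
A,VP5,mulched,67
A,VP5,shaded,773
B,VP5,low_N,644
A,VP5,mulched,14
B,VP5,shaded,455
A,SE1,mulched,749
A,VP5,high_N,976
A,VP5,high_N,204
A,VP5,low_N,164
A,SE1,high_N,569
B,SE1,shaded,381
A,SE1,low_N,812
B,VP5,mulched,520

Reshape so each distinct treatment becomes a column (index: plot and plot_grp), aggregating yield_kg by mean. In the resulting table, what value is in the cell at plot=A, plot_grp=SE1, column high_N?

512.25

Rows with plot=A, plot_grp=SE1 and treatment=high_N: yield_kg values are 469, 418, 593, 569.
(469 + 418 + 593 + 569) / 4 = 512.25.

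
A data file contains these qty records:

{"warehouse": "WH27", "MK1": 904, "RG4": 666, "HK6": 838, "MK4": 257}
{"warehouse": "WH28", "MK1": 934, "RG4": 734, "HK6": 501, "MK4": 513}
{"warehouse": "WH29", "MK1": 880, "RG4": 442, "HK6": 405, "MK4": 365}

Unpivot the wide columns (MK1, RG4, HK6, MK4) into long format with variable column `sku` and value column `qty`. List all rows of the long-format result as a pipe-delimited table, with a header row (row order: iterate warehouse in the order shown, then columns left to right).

Each (warehouse, column) pair becomes one row: 3 × 4 = 12 rows.
For example, (WH27, MK1) → qty=904.

| warehouse | sku | qty |
| WH27 | MK1 | 904 |
| WH27 | RG4 | 666 |
| WH27 | HK6 | 838 |
| WH27 | MK4 | 257 |
| WH28 | MK1 | 934 |
| WH28 | RG4 | 734 |
| WH28 | HK6 | 501 |
| WH28 | MK4 | 513 |
| WH29 | MK1 | 880 |
| WH29 | RG4 | 442 |
| WH29 | HK6 | 405 |
| WH29 | MK4 | 365 |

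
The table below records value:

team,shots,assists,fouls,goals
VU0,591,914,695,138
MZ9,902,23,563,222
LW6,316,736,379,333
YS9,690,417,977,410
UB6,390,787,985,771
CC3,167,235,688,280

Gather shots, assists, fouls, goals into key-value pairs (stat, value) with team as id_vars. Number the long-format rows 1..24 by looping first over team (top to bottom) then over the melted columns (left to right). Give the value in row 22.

24 rows total (6 × 4). Row 22: index ⌊(22-1)/4⌋ = 5 into team → CC3; (22-1) mod 4 = 1 into the melted columns → assists.
So row 22 is (CC3, assists, 235); value = 235.

235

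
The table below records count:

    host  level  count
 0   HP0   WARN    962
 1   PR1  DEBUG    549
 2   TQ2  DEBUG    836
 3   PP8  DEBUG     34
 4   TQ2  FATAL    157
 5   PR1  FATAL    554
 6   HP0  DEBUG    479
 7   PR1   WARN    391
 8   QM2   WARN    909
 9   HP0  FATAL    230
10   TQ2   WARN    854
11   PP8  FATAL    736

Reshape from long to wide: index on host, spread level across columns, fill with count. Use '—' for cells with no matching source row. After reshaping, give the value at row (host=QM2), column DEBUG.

—

No long-format row has host=QM2 and level=DEBUG, so the cell is —.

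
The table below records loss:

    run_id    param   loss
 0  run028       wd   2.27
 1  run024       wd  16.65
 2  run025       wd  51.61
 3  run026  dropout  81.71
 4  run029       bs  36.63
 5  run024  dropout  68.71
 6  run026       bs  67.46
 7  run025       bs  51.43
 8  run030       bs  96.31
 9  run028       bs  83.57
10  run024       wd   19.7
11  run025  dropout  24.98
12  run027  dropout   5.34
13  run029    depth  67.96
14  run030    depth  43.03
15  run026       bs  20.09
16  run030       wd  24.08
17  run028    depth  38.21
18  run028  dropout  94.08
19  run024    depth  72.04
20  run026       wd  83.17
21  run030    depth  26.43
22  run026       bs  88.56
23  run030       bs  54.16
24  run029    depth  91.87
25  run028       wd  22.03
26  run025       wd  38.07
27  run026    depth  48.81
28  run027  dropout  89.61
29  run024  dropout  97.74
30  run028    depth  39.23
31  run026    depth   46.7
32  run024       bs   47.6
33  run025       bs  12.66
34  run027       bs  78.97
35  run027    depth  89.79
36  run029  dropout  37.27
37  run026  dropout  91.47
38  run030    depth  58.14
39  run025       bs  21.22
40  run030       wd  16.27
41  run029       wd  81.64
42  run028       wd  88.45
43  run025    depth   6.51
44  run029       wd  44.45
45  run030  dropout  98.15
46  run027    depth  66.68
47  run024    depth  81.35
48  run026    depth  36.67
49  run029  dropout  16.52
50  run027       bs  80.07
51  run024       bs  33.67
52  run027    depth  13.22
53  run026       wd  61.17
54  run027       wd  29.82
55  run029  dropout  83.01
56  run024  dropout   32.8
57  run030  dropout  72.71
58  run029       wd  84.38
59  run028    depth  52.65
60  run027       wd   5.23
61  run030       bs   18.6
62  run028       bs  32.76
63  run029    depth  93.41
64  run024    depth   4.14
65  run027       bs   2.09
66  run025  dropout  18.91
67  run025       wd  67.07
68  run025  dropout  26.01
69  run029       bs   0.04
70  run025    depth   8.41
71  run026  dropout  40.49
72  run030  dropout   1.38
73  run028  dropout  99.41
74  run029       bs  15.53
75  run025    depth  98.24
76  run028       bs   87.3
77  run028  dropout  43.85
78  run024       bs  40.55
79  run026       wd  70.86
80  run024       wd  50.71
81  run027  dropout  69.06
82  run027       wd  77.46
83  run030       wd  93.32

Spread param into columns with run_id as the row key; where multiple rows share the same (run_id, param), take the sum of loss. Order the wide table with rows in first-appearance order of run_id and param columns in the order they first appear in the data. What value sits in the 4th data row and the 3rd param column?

With rows in first-appearance order of run_id, row 4 is run_id=run026. param columns in first-appearance order: wd, dropout, bs, depth; column 3 is bs.
Long rows with run_id=run026, param=bs: 67.46 + 20.09 + 88.56 = 176.11.

176.11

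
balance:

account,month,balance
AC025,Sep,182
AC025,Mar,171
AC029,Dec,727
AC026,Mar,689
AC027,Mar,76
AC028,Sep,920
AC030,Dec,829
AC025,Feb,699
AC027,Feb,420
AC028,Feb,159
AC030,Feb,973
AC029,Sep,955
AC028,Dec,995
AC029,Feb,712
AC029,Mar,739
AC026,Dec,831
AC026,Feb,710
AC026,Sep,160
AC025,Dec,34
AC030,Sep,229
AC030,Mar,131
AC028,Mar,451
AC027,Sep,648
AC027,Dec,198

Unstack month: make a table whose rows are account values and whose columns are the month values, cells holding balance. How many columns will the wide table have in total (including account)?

1 column for account plus 4 distinct month values → 5 columns.

5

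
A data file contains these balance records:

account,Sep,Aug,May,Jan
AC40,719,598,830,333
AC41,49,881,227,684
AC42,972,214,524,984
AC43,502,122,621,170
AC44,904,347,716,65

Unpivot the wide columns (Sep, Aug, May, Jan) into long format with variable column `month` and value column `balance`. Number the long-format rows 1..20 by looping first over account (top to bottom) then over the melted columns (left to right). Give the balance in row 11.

524

20 rows total (5 × 4). Row 11: index ⌊(11-1)/4⌋ = 2 into account → AC42; (11-1) mod 4 = 2 into the melted columns → May.
So row 11 is (AC42, May, 524); balance = 524.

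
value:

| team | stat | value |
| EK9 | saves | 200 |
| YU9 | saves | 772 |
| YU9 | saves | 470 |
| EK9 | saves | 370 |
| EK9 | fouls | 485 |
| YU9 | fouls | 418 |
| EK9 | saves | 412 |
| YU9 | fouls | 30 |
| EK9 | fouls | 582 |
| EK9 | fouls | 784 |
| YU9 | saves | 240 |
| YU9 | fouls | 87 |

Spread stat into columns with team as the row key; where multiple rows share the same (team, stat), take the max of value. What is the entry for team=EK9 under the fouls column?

784

Rows with team=EK9 and stat=fouls: value values are 485, 582, 784.
max(485, 582, 784) = 784.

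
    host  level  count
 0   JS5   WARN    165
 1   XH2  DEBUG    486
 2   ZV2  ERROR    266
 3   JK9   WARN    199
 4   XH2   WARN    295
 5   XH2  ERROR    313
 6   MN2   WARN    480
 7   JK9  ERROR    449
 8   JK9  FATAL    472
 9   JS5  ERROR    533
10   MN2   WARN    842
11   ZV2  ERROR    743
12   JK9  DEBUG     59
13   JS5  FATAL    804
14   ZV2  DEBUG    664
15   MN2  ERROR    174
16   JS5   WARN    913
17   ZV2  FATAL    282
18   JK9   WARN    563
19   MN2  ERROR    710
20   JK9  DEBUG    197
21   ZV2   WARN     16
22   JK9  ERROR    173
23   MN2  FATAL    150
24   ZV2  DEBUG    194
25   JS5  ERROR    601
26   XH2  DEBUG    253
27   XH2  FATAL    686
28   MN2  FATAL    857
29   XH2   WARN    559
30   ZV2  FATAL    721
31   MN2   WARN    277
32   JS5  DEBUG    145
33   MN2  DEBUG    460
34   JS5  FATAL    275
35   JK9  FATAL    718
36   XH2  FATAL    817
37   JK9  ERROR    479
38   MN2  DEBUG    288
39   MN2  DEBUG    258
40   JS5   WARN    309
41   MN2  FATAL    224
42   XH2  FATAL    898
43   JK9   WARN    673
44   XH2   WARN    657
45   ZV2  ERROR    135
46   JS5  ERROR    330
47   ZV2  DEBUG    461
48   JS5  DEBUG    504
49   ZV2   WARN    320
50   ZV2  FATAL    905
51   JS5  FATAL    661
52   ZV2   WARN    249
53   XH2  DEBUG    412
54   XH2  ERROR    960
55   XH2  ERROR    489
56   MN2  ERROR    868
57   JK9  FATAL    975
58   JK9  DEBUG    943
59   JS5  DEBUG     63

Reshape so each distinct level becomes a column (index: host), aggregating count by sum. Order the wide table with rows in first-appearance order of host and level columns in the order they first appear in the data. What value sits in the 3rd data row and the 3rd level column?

1144

With rows in first-appearance order of host, row 3 is host=ZV2. level columns in first-appearance order: WARN, DEBUG, ERROR, FATAL; column 3 is ERROR.
Long rows with host=ZV2, level=ERROR: 266 + 743 + 135 = 1144.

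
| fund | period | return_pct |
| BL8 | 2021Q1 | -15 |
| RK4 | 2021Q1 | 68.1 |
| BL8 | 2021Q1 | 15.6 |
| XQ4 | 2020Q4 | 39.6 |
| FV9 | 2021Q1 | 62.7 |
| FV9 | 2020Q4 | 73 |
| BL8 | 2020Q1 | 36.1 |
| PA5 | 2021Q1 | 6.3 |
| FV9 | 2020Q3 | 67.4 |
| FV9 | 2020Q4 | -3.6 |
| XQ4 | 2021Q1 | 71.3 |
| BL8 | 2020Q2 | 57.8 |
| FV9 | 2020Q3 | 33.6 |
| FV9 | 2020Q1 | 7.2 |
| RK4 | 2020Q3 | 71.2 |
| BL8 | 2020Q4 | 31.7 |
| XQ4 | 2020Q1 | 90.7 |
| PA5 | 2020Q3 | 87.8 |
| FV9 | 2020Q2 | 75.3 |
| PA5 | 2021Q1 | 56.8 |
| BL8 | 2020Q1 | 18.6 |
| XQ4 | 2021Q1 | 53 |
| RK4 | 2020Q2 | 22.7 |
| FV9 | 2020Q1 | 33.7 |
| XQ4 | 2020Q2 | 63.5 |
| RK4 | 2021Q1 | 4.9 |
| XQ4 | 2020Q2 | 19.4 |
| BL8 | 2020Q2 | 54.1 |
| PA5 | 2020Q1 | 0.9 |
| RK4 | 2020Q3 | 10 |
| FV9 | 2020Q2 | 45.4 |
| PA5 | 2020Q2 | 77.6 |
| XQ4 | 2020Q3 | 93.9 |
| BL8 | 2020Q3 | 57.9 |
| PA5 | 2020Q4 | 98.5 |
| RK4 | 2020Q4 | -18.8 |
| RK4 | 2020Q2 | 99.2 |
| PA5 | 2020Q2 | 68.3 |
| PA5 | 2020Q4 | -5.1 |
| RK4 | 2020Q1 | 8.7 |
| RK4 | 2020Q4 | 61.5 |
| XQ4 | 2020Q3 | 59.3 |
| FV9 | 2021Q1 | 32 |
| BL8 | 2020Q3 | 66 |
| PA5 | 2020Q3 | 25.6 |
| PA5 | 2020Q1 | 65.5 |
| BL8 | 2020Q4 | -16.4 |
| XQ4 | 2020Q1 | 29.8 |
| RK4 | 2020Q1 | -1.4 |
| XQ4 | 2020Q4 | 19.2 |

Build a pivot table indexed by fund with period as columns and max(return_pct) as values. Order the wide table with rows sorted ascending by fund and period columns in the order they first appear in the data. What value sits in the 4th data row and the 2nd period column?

61.5

With rows sorted ascending by fund, row 4 is fund=RK4. period columns in first-appearance order: 2021Q1, 2020Q4, 2020Q1, 2020Q3, 2020Q2; column 2 is 2020Q4.
Long rows with fund=RK4, period=2020Q4: max(-18.8, 61.5) = 61.5.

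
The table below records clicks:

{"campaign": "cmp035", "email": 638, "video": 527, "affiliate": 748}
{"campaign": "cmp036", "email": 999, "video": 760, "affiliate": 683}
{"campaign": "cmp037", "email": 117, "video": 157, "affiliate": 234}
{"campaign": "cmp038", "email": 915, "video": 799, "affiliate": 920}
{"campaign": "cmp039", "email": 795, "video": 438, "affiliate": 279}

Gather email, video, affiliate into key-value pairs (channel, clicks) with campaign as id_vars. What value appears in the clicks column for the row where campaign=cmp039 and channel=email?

795

Unpivoting turns each (campaign, wide-column) pair into one long row.
The wide cell at row cmp039, column email holds 795, so the long row (cmp039, email) has clicks=795.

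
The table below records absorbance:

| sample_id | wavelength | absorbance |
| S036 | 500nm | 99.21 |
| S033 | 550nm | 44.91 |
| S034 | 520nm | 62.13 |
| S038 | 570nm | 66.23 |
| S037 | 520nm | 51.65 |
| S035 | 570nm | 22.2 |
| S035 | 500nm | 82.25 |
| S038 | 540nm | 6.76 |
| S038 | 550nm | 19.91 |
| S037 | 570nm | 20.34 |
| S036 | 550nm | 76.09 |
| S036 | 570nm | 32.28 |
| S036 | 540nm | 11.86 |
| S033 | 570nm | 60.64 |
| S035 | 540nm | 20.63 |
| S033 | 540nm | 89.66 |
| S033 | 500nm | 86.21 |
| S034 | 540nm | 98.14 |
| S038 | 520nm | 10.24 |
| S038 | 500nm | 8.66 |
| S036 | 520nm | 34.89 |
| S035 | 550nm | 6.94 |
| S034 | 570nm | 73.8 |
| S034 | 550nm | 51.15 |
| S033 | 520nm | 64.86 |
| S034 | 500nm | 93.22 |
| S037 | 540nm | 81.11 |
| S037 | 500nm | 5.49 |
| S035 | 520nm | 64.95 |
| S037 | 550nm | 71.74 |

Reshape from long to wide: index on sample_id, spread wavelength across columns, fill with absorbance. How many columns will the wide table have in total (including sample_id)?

6

1 column for sample_id plus 5 distinct wavelength values → 6 columns.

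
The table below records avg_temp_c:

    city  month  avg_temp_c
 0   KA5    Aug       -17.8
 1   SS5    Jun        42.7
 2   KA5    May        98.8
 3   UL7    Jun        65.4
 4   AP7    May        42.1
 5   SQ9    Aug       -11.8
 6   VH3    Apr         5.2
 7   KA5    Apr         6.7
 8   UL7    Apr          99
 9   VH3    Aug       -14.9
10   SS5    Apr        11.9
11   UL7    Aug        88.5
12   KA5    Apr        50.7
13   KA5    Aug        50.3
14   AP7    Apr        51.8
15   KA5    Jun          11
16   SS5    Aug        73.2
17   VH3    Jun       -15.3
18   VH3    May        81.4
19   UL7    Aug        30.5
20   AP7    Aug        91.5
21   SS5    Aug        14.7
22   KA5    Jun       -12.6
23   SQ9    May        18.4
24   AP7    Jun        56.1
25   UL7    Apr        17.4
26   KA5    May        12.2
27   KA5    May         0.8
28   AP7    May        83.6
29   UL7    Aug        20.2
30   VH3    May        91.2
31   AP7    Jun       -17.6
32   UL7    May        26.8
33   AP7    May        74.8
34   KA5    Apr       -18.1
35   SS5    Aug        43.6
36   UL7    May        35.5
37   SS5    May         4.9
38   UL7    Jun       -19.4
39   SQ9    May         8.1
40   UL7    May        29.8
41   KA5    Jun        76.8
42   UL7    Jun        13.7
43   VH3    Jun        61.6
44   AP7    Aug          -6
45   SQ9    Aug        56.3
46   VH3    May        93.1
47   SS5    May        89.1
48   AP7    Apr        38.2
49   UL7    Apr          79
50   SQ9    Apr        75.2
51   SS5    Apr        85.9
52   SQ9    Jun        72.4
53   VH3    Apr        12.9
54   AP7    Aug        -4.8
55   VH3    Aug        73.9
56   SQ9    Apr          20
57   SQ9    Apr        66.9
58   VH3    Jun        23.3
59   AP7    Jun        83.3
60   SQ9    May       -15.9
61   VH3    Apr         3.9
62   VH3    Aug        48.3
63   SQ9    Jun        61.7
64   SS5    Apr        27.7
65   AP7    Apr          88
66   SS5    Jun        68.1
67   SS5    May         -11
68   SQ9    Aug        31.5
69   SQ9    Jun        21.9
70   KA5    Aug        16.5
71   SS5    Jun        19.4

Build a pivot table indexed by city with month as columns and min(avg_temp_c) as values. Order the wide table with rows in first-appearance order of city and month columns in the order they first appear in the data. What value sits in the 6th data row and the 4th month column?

3.9

With rows in first-appearance order of city, row 6 is city=VH3. month columns in first-appearance order: Aug, Jun, May, Apr; column 4 is Apr.
Long rows with city=VH3, month=Apr: min(5.2, 12.9, 3.9) = 3.9.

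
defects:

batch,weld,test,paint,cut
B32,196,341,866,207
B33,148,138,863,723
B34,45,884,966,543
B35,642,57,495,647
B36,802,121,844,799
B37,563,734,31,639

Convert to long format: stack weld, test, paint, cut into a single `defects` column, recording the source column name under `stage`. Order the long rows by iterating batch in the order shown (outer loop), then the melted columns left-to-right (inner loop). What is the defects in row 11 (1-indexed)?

24 rows total (6 × 4). Row 11: index ⌊(11-1)/4⌋ = 2 into batch → B34; (11-1) mod 4 = 2 into the melted columns → paint.
So row 11 is (B34, paint, 966); defects = 966.

966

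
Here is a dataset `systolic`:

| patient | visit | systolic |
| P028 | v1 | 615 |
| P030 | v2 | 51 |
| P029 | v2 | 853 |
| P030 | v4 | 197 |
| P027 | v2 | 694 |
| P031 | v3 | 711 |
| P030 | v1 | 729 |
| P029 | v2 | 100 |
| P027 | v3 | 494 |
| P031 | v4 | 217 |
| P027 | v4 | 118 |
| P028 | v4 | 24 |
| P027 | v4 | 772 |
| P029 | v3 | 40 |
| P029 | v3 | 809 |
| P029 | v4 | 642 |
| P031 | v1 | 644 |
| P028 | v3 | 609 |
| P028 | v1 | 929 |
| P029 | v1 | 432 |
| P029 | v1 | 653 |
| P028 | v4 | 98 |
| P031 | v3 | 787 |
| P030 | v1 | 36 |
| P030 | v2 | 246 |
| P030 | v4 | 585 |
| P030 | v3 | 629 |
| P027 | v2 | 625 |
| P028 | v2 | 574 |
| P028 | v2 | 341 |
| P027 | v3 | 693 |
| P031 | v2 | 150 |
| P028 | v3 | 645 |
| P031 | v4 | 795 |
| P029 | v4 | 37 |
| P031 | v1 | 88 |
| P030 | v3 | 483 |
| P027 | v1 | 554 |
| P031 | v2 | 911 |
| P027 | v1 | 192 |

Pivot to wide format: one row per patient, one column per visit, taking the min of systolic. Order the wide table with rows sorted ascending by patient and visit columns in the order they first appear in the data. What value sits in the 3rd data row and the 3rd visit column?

37

With rows sorted ascending by patient, row 3 is patient=P029. visit columns in first-appearance order: v1, v2, v4, v3; column 3 is v4.
Long rows with patient=P029, visit=v4: min(642, 37) = 37.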